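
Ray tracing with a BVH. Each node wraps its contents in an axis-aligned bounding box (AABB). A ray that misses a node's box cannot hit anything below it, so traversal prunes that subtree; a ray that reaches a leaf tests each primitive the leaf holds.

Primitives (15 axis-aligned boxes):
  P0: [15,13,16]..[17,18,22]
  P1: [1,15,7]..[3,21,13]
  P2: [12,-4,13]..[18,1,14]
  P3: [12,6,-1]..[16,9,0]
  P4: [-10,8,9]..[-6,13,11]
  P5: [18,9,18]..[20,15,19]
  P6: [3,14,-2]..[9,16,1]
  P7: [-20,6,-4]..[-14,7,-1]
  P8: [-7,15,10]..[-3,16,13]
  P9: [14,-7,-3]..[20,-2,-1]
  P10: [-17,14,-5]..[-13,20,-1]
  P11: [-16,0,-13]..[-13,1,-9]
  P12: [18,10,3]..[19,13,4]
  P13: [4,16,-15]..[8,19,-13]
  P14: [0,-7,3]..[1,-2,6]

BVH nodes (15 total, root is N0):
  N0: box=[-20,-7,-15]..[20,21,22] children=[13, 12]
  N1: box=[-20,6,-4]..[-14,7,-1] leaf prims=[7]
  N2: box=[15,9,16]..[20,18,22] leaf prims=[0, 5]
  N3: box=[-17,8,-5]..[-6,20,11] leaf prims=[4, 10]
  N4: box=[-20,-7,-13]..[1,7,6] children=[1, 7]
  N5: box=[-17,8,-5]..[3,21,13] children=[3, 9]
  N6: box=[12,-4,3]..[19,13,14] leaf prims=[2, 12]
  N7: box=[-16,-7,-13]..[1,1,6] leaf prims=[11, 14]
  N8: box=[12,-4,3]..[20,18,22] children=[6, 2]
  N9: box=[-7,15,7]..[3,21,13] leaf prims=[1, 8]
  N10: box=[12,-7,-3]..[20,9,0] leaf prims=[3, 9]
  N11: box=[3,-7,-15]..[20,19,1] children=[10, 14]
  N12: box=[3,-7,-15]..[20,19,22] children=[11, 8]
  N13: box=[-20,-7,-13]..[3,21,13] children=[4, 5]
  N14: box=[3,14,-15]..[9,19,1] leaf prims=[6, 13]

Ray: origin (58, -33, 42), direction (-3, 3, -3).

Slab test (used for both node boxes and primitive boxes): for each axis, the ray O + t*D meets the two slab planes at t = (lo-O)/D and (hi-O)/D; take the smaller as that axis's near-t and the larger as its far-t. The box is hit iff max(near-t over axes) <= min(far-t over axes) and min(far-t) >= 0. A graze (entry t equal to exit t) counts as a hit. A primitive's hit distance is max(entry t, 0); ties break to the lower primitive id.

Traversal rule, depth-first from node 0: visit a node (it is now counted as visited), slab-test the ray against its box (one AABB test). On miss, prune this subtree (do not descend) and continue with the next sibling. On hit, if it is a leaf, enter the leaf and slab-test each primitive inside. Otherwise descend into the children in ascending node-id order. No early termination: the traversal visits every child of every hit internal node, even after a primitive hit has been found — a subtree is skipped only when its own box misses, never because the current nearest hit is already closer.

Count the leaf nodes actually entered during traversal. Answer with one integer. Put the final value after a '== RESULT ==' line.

Walk:
N0 x:[38/3,26] y:[26/3,18] z:[20/3,19] -> hit [38/3,18], descend [12, 13]
  N12 x:[38/3,55/3] y:[26/3,52/3] z:[20/3,19] -> hit [38/3,52/3], descend [8, 11]
    N8 x:[38/3,46/3] y:[29/3,17] z:[20/3,13] -> hit [38/3,13], descend [2, 6]
      N2 x:[38/3,43/3] y:[14,17] z:[20/3,26/3] -> miss, prune
      N6 x:[13,46/3] y:[29/3,46/3] z:[28/3,13] -> hit [13,13] leaf, test {P2(miss), P12(miss)}
    N11 x:[38/3,55/3] y:[26/3,52/3] z:[41/3,19] -> hit [41/3,52/3], descend [10, 14]
      N10 x:[38/3,46/3] y:[26/3,14] z:[14,15] -> hit [14,14] leaf, test {P3@t=14, P9(miss)}
      N14 x:[49/3,55/3] y:[47/3,52/3] z:[41/3,19] -> hit [49/3,52/3] leaf, test {P6(miss), P13(miss)}
  N13 x:[55/3,26] y:[26/3,18] z:[29/3,55/3] -> miss, prune

9 AABB tests over nodes [0, 12, 8, 2, 6, 11, 10, 14, 13]; 3 leaves entered; closest P3.

== RESULT ==
3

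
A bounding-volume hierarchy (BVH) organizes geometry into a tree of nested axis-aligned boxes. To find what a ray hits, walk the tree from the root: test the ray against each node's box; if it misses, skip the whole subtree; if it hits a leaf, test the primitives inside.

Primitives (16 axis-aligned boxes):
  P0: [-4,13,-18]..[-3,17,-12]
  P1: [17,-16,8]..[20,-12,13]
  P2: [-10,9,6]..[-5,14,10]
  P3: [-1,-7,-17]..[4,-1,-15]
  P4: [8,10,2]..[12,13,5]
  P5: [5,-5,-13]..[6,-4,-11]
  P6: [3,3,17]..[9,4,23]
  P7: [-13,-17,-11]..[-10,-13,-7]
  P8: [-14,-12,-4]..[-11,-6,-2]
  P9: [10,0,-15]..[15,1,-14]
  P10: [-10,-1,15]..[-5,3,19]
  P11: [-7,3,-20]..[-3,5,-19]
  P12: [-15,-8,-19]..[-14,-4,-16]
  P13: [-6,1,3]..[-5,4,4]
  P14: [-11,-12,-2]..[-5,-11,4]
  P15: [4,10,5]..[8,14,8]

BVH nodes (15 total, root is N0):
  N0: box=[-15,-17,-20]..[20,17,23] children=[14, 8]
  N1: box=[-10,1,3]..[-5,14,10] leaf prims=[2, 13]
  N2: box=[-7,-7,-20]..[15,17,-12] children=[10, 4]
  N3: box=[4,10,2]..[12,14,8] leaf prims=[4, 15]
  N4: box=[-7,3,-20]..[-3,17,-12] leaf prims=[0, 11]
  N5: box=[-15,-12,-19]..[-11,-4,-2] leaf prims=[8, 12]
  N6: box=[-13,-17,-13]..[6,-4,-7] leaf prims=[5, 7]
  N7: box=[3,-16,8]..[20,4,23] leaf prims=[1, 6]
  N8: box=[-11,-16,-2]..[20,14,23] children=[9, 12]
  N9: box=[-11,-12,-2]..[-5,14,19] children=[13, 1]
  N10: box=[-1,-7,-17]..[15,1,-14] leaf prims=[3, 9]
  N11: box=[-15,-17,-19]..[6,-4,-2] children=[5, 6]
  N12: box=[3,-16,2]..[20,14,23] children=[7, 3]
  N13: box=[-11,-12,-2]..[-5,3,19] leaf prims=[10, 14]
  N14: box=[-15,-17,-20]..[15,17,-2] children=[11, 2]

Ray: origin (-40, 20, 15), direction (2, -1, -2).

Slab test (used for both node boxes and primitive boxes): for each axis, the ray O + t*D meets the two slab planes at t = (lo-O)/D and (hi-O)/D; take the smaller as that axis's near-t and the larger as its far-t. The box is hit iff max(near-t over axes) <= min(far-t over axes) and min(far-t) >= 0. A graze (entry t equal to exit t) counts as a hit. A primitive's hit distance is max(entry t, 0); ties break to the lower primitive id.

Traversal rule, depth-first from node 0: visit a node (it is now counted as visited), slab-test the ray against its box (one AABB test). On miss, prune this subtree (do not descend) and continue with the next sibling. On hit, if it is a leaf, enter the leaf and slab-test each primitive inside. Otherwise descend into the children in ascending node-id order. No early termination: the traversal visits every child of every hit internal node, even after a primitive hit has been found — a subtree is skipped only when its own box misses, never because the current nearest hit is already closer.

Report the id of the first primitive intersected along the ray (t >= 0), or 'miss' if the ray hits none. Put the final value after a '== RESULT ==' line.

Trace the traversal:
N0 x:[25/2,30] y:[3,37] z:[-4,35/2] -> hit [25/2,35/2], descend [8, 14]
  N8 x:[29/2,30] y:[6,36] z:[-4,17/2] -> miss, prune
  N14 x:[25/2,55/2] y:[3,37] z:[17/2,35/2] -> hit [25/2,35/2], descend [2, 11]
    N2 x:[33/2,55/2] y:[3,27] z:[27/2,35/2] -> hit [33/2,35/2], descend [4, 10]
      N4 x:[33/2,37/2] y:[3,17] z:[27/2,35/2] -> hit [33/2,17] leaf, test {P0(miss), P11@t=17}
      N10 x:[39/2,55/2] y:[19,27] z:[29/2,16] -> miss, prune
    N11 x:[25/2,23] y:[24,37] z:[17/2,17] -> miss, prune

Visited [0, 8, 14, 2, 4, 10, 11]. Tests: 7 box, 1 leaf. Nearest: P11.

== RESULT ==
11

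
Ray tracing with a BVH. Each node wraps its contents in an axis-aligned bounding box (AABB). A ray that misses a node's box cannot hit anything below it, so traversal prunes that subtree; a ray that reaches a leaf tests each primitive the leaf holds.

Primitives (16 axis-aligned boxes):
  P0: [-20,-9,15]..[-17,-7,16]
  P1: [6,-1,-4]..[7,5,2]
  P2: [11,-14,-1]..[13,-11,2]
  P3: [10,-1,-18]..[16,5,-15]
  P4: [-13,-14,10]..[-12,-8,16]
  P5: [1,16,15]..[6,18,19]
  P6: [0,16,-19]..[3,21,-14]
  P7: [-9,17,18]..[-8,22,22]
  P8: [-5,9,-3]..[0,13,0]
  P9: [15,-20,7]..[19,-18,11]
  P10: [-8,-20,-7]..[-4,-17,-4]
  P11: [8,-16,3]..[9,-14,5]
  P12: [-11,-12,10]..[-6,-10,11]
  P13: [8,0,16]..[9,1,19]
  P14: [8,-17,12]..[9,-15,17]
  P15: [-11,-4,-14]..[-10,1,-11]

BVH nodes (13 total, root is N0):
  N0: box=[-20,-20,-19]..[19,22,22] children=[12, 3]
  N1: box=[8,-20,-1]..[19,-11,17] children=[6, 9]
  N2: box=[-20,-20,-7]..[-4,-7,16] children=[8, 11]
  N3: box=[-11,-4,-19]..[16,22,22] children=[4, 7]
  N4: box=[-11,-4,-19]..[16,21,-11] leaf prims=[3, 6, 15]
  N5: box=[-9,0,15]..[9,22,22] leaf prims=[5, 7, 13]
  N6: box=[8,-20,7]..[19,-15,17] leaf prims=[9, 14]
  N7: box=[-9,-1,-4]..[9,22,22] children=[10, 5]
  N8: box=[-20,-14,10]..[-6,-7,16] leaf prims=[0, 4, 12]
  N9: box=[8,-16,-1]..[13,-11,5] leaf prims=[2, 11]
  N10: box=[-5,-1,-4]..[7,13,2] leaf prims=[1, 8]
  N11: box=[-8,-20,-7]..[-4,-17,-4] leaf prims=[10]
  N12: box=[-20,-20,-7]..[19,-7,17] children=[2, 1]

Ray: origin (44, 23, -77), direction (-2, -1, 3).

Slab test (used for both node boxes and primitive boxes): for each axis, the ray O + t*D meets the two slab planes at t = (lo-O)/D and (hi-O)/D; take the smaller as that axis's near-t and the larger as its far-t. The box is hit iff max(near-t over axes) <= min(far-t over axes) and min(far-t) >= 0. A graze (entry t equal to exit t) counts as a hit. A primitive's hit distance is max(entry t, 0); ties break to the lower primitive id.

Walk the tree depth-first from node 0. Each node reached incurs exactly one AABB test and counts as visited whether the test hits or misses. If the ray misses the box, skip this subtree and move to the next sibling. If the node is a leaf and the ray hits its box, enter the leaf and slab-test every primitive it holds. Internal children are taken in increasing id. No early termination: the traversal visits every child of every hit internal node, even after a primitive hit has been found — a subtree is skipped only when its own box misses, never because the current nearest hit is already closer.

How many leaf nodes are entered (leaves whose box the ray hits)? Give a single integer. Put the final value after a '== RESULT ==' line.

Trace the traversal:
N0 x:[25/2,32] y:[1,43] z:[58/3,33] -> hit [58/3,32], descend [3, 12]
  N3 x:[14,55/2] y:[1,27] z:[58/3,33] -> hit [58/3,27], descend [4, 7]
    N4 x:[14,55/2] y:[2,27] z:[58/3,22] -> hit [58/3,22] leaf, test {P3(miss), P6(miss), P15(miss)}
    N7 x:[35/2,53/2] y:[1,24] z:[73/3,33] -> miss, prune
  N12 x:[25/2,32] y:[30,43] z:[70/3,94/3] -> hit [30,94/3], descend [1, 2]
    N1 x:[25/2,18] y:[34,43] z:[76/3,94/3] -> miss, prune
    N2 x:[24,32] y:[30,43] z:[70/3,31] -> hit [30,31], descend [8, 11]
      N8 x:[25,32] y:[30,37] z:[29,31] -> hit [30,31] leaf, test {P0@t=92/3, P4(miss), P12(miss)}
      N11 x:[24,26] y:[40,43] z:[70/3,73/3] -> miss, prune

Visited [0, 3, 4, 7, 12, 1, 2, 8, 11]. Tests: 9 box, 2 leaf. Nearest: P0.

== RESULT ==
2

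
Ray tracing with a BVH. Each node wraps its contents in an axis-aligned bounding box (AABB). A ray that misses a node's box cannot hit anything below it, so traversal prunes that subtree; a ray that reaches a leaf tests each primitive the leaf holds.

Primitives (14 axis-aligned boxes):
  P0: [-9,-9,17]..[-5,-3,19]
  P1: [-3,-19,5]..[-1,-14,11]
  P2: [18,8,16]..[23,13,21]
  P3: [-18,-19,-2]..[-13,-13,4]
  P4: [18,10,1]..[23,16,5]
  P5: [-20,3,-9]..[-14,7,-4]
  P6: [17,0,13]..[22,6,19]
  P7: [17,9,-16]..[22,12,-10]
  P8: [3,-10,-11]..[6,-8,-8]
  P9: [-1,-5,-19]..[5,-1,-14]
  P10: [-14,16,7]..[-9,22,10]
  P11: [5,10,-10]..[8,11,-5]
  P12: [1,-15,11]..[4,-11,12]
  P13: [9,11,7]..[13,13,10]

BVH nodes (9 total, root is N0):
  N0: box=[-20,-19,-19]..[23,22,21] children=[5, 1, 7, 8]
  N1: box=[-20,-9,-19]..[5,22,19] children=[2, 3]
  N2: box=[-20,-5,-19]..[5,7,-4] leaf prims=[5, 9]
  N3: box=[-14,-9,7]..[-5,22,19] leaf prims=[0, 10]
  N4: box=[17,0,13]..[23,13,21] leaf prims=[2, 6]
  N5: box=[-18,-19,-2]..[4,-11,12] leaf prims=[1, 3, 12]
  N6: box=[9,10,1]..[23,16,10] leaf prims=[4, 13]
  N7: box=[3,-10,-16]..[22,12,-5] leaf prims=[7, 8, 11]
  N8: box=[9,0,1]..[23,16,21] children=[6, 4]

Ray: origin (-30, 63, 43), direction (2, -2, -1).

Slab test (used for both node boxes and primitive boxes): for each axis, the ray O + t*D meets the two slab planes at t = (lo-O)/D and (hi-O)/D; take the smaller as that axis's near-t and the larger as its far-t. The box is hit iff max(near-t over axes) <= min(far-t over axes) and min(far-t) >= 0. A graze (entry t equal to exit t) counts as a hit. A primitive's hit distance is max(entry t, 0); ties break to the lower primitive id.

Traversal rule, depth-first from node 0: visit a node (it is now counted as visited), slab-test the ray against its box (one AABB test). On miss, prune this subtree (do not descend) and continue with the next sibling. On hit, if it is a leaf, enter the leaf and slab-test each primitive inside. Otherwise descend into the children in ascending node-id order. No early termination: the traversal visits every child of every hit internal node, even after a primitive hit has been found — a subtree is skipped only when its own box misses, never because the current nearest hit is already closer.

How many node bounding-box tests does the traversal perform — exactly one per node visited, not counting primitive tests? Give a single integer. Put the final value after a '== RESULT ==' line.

Walk:
N0 x:[5,53/2] y:[41/2,41] z:[22,62] -> hit [22,53/2], descend [1, 5, 7, 8]
  N1 x:[5,35/2] y:[41/2,36] z:[24,62] -> miss, prune
  N5 x:[6,17] y:[37,41] z:[31,45] -> miss, prune
  N7 x:[33/2,26] y:[51/2,73/2] z:[48,59] -> miss, prune
  N8 x:[39/2,53/2] y:[47/2,63/2] z:[22,42] -> hit [47/2,53/2], descend [4, 6]
    N4 x:[47/2,53/2] y:[25,63/2] z:[22,30] -> hit [25,53/2] leaf, test {P2@t=25, P6(miss)}
    N6 x:[39/2,53/2] y:[47/2,53/2] z:[33,42] -> miss, prune

7 AABB tests over nodes [0, 1, 5, 7, 8, 4, 6]; 1 leaf entered; closest P2.

== RESULT ==
7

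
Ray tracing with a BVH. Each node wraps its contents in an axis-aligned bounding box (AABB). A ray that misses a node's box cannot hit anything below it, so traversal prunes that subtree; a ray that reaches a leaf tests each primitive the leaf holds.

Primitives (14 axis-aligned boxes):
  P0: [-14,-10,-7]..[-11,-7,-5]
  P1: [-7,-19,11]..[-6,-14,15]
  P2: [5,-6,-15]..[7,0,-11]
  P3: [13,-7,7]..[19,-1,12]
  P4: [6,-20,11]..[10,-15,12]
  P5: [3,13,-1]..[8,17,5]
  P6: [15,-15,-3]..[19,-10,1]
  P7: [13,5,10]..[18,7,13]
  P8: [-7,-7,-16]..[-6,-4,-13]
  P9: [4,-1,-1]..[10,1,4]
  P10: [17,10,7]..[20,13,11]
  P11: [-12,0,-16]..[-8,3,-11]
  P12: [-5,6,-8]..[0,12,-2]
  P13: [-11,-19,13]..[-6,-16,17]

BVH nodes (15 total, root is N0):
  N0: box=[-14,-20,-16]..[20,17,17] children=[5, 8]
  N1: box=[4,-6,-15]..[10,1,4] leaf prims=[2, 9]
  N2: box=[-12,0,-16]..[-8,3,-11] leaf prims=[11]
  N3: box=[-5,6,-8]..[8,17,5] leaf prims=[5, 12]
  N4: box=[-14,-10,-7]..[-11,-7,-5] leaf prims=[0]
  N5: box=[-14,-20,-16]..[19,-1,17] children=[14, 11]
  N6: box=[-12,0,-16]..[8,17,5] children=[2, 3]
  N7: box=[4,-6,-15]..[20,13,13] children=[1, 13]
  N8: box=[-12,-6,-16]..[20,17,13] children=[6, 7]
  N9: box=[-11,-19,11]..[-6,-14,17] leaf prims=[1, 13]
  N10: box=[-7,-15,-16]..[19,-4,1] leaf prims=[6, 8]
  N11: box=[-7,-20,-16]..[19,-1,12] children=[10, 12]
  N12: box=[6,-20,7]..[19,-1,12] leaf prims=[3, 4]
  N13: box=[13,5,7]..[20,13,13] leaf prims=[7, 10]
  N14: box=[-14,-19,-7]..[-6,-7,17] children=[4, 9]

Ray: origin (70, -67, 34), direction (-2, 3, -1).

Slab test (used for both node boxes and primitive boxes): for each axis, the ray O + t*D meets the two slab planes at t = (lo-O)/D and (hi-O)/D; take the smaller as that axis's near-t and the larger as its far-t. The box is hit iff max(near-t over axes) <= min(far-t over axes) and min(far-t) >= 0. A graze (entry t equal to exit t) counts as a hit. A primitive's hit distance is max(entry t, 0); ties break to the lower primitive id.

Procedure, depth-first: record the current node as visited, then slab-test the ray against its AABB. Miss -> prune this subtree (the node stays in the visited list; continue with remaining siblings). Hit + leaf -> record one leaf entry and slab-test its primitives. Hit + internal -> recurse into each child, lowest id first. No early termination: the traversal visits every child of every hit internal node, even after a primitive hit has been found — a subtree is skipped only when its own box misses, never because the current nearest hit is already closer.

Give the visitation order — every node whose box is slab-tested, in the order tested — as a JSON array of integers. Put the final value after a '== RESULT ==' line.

Traverse from the root:
N0 x:[25,42] y:[47/3,28] z:[17,50] -> hit [25,28], descend [5, 8]
  N5 x:[51/2,42] y:[47/3,22] z:[17,50] -> miss, prune
  N8 x:[25,41] y:[61/3,28] z:[21,50] -> hit [25,28], descend [6, 7]
    N6 x:[31,41] y:[67/3,28] z:[29,50] -> miss, prune
    N7 x:[25,33] y:[61/3,80/3] z:[21,49] -> hit [25,80/3], descend [1, 13]
      N1 x:[30,33] y:[61/3,68/3] z:[30,49] -> miss, prune
      N13 x:[25,57/2] y:[24,80/3] z:[21,27] -> hit [25,80/3] leaf, test {P7(miss), P10@t=77/3}

7 AABB tests over nodes [0, 5, 8, 6, 7, 1, 13]; 1 leaf entered; closest P10.

== RESULT ==
[0, 5, 8, 6, 7, 1, 13]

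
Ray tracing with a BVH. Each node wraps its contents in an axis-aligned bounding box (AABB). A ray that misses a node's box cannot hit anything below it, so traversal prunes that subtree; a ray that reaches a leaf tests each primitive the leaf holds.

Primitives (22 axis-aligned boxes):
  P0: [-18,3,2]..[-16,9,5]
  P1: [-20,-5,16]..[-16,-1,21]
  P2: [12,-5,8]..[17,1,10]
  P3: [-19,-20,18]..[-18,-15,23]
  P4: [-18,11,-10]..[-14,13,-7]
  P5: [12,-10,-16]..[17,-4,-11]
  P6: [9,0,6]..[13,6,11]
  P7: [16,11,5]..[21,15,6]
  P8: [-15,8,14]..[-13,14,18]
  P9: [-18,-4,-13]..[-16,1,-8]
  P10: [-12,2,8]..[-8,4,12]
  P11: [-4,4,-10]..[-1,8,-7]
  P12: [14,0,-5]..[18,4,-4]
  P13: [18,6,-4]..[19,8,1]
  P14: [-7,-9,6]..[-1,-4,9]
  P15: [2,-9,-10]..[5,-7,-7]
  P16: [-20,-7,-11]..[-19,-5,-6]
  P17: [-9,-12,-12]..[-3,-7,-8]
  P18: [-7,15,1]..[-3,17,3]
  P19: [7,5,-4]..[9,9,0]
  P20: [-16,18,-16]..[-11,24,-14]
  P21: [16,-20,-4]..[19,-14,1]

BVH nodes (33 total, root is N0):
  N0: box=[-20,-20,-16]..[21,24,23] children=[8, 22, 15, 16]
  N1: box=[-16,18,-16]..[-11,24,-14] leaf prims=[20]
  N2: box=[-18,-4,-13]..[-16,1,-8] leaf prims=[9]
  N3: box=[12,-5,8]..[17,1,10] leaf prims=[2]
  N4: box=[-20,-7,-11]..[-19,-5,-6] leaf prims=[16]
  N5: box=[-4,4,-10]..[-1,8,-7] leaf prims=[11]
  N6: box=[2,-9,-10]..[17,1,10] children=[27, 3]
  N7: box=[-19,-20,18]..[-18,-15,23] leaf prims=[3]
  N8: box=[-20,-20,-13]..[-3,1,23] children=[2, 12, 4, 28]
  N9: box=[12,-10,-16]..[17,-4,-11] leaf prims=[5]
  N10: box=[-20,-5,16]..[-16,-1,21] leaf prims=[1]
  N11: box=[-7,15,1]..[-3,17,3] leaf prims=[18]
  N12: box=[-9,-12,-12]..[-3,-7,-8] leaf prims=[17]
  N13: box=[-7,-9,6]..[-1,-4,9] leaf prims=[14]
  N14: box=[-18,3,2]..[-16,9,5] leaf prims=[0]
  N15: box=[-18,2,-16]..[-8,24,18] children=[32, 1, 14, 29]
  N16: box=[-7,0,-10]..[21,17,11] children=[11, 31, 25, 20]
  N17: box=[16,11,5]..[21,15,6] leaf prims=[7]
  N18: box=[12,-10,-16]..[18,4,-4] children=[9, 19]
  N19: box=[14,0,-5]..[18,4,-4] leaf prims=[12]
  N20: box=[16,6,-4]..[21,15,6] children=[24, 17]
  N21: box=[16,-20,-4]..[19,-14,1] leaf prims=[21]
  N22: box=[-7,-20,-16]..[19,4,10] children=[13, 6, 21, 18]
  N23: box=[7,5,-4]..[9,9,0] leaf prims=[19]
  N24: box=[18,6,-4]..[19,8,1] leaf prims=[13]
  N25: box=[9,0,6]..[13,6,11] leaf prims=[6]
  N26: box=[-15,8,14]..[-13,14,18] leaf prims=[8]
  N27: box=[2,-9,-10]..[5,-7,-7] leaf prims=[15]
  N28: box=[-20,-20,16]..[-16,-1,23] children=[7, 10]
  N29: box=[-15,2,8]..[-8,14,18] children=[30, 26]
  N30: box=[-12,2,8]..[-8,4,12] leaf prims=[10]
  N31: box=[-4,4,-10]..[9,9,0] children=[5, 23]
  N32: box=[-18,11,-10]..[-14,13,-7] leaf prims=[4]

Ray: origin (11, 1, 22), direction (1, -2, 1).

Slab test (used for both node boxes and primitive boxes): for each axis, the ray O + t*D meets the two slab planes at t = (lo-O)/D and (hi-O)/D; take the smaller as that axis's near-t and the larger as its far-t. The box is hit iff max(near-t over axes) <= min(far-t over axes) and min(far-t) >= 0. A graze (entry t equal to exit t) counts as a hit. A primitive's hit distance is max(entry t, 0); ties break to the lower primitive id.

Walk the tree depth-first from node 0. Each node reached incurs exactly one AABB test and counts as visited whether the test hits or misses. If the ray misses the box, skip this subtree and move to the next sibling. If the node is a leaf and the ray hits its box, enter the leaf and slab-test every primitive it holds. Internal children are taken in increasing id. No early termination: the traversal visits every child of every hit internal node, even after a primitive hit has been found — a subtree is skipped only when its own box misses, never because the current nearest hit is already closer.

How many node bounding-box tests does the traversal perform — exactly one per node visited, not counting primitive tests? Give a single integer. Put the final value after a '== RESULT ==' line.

Traverse from the root:
N0 x:[-31,10] y:[-23/2,21/2] z:[-38,1] -> hit [-23/2,1], descend [8, 15, 16, 22]
  N8 x:[-31,-14] y:[0,21/2] z:[-35,1] -> miss, prune
  N15 x:[-29,-19] y:[-23/2,-1/2] z:[-38,-4] -> miss, prune
  N16 x:[-18,10] y:[-8,1/2] z:[-32,-11] -> miss, prune
  N22 x:[-18,8] y:[-3/2,21/2] z:[-38,-12] -> miss, prune

Summary -> nodes [0, 8, 15, 16, 22]; box-tests=5; leaf-entries=0; first=miss

== RESULT ==
5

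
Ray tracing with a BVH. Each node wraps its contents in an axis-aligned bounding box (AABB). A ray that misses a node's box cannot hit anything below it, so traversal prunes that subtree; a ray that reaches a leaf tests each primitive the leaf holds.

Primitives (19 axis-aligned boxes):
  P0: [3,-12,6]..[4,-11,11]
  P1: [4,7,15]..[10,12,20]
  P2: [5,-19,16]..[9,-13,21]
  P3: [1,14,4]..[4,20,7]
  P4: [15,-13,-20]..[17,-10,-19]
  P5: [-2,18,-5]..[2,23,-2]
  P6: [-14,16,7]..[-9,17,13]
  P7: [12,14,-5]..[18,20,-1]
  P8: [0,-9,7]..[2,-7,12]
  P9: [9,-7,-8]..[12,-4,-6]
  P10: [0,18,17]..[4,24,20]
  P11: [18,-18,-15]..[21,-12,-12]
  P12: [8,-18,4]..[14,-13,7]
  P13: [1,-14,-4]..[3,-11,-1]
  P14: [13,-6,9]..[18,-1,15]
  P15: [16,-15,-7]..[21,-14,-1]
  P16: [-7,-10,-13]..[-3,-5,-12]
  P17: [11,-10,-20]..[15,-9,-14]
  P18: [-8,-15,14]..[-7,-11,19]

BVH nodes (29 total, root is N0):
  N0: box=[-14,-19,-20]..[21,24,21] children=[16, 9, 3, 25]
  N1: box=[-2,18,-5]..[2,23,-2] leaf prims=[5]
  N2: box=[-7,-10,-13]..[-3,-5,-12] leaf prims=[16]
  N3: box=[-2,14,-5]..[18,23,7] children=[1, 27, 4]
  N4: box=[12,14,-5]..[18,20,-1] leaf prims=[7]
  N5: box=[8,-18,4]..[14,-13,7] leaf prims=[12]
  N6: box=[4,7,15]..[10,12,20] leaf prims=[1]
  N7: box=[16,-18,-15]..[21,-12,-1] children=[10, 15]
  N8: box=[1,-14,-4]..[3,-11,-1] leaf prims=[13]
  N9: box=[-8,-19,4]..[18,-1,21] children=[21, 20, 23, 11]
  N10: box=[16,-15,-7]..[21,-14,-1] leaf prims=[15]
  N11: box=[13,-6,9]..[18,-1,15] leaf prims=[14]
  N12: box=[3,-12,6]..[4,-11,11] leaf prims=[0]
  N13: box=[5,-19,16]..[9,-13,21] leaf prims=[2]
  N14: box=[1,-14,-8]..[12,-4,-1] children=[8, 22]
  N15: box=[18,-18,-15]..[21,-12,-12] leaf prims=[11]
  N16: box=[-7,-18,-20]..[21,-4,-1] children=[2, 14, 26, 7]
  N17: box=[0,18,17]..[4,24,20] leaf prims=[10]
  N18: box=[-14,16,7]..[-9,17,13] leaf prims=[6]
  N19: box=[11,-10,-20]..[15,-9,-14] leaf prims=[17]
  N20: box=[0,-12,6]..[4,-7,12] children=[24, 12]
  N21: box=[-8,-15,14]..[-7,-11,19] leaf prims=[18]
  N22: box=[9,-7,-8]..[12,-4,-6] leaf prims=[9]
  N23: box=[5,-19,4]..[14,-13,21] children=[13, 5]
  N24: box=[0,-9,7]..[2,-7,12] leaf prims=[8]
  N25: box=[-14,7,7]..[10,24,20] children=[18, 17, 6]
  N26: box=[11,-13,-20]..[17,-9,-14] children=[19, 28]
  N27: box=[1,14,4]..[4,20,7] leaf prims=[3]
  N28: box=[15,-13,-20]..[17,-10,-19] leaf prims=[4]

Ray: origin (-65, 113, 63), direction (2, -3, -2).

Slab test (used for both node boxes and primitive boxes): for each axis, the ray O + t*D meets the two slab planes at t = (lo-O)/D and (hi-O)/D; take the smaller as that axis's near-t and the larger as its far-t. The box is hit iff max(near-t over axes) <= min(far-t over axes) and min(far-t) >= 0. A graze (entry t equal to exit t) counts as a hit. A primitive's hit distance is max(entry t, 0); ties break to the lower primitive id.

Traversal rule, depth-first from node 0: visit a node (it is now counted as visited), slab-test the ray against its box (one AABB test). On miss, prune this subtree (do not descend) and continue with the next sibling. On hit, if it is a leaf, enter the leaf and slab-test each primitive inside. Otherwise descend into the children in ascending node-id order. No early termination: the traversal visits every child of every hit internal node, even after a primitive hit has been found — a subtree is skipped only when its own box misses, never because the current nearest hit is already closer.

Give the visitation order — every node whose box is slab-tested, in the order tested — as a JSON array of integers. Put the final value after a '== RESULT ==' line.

Trace the traversal:
N0 x:[51/2,43] y:[89/3,44] z:[21,83/2] -> hit [89/3,83/2], descend [3, 9, 16, 25]
  N3 x:[63/2,83/2] y:[30,33] z:[28,34] -> hit [63/2,33], descend [1, 4, 27]
    N1 x:[63/2,67/2] y:[30,95/3] z:[65/2,34] -> miss, prune
    N4 x:[77/2,83/2] y:[31,33] z:[32,34] -> miss, prune
    N27 x:[33,69/2] y:[31,33] z:[28,59/2] -> miss, prune
  N9 x:[57/2,83/2] y:[38,44] z:[21,59/2] -> miss, prune
  N16 x:[29,43] y:[39,131/3] z:[32,83/2] -> hit [39,83/2], descend [2, 7, 14, 26]
    N2 x:[29,31] y:[118/3,41] z:[75/2,38] -> miss, prune
    N7 x:[81/2,43] y:[125/3,131/3] z:[32,39] -> miss, prune
    N14 x:[33,77/2] y:[39,127/3] z:[32,71/2] -> miss, prune
    N26 x:[38,41] y:[122/3,42] z:[77/2,83/2] -> hit [122/3,41], descend [19, 28]
      N19 x:[38,40] y:[122/3,41] z:[77/2,83/2] -> miss, prune
      N28 x:[40,41] y:[41,42] z:[41,83/2] -> hit [41,41] leaf, test {P4@t=41}
  N25 x:[51/2,75/2] y:[89/3,106/3] z:[43/2,28] -> miss, prune

Summary -> nodes [0, 3, 1, 4, 27, 9, 16, 2, 7, 14, 26, 19, 28, 25]; box-tests=14; leaf-entries=1; first=P4

== RESULT ==
[0, 3, 1, 4, 27, 9, 16, 2, 7, 14, 26, 19, 28, 25]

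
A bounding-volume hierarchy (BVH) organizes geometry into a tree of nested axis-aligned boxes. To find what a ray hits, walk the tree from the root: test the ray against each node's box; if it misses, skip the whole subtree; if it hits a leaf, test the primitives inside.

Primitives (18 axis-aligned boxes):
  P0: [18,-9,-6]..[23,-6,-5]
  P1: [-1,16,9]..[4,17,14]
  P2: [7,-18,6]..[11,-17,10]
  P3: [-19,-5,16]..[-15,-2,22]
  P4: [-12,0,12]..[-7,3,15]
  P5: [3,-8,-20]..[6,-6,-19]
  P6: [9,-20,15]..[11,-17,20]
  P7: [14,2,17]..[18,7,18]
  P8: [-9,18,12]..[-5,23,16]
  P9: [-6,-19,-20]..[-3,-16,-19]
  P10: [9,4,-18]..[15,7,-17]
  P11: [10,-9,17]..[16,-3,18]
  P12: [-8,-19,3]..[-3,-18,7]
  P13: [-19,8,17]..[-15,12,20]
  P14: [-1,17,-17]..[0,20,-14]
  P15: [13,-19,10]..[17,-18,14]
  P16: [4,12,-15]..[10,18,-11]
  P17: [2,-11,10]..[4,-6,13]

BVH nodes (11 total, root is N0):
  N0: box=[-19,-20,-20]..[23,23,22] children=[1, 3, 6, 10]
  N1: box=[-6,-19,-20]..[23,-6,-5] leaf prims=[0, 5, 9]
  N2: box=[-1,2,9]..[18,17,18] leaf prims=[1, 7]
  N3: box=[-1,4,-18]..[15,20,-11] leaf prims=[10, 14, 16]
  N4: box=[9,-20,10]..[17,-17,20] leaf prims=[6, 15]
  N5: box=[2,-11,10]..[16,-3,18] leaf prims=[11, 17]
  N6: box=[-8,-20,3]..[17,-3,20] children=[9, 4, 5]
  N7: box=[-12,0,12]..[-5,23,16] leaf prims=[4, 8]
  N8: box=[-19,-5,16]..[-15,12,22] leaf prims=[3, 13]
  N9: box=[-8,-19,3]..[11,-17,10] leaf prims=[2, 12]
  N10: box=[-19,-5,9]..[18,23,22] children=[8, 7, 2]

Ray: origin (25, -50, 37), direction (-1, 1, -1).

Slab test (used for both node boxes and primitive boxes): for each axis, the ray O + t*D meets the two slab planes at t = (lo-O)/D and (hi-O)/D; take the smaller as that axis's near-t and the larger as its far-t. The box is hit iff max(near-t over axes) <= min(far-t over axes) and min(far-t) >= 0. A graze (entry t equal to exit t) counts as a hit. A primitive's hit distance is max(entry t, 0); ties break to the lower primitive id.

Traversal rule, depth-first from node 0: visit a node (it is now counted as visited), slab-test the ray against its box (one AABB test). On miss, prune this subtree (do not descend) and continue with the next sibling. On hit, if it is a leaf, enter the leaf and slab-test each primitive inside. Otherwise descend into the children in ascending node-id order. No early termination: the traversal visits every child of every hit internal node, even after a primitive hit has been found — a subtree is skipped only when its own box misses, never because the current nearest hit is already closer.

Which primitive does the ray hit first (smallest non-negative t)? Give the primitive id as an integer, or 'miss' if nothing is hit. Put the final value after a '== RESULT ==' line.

Walk:
N0 x:[2,44] y:[30,73] z:[15,57] -> hit [30,44], descend [1, 3, 6, 10]
  N1 x:[2,31] y:[31,44] z:[42,57] -> miss, prune
  N3 x:[10,26] y:[54,70] z:[48,55] -> miss, prune
  N6 x:[8,33] y:[30,47] z:[17,34] -> hit [30,33], descend [4, 5, 9]
    N4 x:[8,16] y:[30,33] z:[17,27] -> miss, prune
    N5 x:[9,23] y:[39,47] z:[19,27] -> miss, prune
    N9 x:[14,33] y:[31,33] z:[27,34] -> hit [31,33] leaf, test {P2(miss), P12@t=31}
  N10 x:[7,44] y:[45,73] z:[15,28] -> miss, prune

Summary -> nodes [0, 1, 3, 6, 4, 5, 9, 10]; box-tests=8; leaf-entries=1; first=P12

== RESULT ==
12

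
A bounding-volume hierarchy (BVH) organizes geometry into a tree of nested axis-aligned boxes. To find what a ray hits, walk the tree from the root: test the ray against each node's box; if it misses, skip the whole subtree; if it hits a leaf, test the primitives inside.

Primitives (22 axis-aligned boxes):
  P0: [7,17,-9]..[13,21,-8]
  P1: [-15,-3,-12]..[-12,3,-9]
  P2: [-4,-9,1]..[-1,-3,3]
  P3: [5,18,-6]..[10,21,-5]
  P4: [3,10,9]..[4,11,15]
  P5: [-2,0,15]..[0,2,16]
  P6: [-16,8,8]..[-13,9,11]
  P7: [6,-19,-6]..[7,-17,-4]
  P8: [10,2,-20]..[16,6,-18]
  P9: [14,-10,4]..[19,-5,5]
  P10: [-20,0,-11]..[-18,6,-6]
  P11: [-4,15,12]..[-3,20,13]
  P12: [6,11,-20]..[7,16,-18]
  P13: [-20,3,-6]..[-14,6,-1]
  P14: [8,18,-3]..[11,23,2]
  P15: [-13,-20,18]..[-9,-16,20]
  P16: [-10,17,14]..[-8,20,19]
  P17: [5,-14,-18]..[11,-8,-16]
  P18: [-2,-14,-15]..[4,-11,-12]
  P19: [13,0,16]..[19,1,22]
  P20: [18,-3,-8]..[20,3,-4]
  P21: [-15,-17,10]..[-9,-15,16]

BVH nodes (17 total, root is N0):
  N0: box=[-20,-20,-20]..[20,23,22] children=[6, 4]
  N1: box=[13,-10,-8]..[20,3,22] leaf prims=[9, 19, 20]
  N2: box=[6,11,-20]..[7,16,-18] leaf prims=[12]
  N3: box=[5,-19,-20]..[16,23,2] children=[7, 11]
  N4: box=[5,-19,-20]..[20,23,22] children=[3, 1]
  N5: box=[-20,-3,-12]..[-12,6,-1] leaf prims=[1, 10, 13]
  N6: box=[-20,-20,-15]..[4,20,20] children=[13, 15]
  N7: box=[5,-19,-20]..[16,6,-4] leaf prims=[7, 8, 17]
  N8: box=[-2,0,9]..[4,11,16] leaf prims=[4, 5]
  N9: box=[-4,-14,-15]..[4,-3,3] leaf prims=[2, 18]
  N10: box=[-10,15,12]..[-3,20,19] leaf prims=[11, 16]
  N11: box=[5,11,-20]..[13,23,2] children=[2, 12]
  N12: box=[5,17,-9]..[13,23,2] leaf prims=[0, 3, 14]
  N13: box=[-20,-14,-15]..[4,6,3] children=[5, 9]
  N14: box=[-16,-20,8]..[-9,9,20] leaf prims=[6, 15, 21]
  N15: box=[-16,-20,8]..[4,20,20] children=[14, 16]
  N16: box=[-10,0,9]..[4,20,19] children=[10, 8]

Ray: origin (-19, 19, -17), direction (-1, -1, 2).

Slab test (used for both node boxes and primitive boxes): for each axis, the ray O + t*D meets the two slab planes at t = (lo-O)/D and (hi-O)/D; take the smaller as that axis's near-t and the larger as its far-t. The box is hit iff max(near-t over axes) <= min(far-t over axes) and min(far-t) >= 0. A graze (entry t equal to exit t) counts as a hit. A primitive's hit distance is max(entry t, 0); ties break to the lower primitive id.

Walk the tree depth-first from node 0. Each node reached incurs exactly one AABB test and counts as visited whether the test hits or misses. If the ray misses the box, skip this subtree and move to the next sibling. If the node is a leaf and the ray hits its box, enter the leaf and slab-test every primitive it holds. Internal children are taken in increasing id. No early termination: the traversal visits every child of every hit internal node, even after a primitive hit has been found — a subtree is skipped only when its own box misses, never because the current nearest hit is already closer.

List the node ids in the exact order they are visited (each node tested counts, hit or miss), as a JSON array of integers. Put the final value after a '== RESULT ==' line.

Walk:
N0 x:[-39,1] y:[-4,39] z:[-3/2,39/2] -> hit [-3/2,1], descend [4, 6]
  N4 x:[-39,-24] y:[-4,38] z:[-3/2,39/2] -> miss, prune
  N6 x:[-23,1] y:[-1,39] z:[1,37/2] -> hit [1,1], descend [13, 15]
    N13 x:[-23,1] y:[13,33] z:[1,10] -> miss, prune
    N15 x:[-23,-3] y:[-1,39] z:[25/2,37/2] -> miss, prune

Summary -> nodes [0, 4, 6, 13, 15]; box-tests=5; leaf-entries=0; first=miss

== RESULT ==
[0, 4, 6, 13, 15]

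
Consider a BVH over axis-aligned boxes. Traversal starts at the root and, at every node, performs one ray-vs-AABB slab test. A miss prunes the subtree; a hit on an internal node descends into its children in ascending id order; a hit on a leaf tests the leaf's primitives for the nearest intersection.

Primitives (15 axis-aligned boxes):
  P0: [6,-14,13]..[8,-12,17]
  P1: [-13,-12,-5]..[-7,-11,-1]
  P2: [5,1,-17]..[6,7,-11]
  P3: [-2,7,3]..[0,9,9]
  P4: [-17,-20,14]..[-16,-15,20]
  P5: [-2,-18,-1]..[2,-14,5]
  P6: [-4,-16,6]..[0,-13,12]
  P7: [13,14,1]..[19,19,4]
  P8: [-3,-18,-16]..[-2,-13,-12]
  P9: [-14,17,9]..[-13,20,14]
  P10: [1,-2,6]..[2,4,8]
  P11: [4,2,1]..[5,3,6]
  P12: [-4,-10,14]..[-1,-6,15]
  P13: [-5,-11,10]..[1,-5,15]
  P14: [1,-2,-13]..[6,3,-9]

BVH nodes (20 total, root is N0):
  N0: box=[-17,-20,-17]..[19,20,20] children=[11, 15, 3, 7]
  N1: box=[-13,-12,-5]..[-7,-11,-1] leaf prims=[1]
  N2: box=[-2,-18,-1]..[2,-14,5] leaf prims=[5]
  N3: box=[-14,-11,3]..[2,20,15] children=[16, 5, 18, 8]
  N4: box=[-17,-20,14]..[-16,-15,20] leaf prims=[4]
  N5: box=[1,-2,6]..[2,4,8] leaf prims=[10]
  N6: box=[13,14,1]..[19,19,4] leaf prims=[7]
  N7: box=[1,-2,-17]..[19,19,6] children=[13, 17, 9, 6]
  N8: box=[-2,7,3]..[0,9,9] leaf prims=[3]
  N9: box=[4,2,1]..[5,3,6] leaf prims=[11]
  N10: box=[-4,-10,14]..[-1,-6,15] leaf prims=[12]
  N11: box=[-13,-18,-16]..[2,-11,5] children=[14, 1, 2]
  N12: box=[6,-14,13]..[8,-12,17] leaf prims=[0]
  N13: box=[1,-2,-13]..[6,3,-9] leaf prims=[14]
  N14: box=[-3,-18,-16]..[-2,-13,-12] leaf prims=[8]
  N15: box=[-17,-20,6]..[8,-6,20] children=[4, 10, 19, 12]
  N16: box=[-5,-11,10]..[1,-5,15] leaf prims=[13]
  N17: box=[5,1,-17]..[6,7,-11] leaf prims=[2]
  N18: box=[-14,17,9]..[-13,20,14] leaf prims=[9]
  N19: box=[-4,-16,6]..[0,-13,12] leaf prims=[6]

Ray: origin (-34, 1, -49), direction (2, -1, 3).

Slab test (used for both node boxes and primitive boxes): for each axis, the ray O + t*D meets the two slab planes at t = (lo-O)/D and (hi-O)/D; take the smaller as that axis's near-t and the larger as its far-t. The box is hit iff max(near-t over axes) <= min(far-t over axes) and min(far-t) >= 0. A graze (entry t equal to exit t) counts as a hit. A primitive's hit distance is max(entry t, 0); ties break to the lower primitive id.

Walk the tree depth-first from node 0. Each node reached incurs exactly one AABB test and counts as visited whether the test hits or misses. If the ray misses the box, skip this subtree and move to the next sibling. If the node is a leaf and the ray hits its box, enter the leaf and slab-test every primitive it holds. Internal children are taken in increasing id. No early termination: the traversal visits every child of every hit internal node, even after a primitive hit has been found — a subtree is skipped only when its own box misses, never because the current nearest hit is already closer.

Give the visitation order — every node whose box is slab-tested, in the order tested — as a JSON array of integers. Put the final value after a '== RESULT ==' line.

Trace the traversal:
N0 x:[17/2,53/2] y:[-19,21] z:[32/3,23] -> hit [32/3,21], descend [3, 7, 11, 15]
  N3 x:[10,18] y:[-19,12] z:[52/3,64/3] -> miss, prune
  N7 x:[35/2,53/2] y:[-18,3] z:[32/3,55/3] -> miss, prune
  N11 x:[21/2,18] y:[12,19] z:[11,18] -> hit [12,18], descend [1, 2, 14]
    N1 x:[21/2,27/2] y:[12,13] z:[44/3,16] -> miss, prune
    N2 x:[16,18] y:[15,19] z:[16,18] -> hit [16,18] leaf, test {P5@t=16}
    N14 x:[31/2,16] y:[14,19] z:[11,37/3] -> miss, prune
  N15 x:[17/2,21] y:[7,21] z:[55/3,23] -> hit [55/3,21], descend [4, 10, 12, 19]
    N4 x:[17/2,9] y:[16,21] z:[21,23] -> miss, prune
    N10 x:[15,33/2] y:[7,11] z:[21,64/3] -> miss, prune
    N12 x:[20,21] y:[13,15] z:[62/3,22] -> miss, prune
    N19 x:[15,17] y:[14,17] z:[55/3,61/3] -> miss, prune

Summary -> nodes [0, 3, 7, 11, 1, 2, 14, 15, 4, 10, 12, 19]; box-tests=12; leaf-entries=1; first=P5

== RESULT ==
[0, 3, 7, 11, 1, 2, 14, 15, 4, 10, 12, 19]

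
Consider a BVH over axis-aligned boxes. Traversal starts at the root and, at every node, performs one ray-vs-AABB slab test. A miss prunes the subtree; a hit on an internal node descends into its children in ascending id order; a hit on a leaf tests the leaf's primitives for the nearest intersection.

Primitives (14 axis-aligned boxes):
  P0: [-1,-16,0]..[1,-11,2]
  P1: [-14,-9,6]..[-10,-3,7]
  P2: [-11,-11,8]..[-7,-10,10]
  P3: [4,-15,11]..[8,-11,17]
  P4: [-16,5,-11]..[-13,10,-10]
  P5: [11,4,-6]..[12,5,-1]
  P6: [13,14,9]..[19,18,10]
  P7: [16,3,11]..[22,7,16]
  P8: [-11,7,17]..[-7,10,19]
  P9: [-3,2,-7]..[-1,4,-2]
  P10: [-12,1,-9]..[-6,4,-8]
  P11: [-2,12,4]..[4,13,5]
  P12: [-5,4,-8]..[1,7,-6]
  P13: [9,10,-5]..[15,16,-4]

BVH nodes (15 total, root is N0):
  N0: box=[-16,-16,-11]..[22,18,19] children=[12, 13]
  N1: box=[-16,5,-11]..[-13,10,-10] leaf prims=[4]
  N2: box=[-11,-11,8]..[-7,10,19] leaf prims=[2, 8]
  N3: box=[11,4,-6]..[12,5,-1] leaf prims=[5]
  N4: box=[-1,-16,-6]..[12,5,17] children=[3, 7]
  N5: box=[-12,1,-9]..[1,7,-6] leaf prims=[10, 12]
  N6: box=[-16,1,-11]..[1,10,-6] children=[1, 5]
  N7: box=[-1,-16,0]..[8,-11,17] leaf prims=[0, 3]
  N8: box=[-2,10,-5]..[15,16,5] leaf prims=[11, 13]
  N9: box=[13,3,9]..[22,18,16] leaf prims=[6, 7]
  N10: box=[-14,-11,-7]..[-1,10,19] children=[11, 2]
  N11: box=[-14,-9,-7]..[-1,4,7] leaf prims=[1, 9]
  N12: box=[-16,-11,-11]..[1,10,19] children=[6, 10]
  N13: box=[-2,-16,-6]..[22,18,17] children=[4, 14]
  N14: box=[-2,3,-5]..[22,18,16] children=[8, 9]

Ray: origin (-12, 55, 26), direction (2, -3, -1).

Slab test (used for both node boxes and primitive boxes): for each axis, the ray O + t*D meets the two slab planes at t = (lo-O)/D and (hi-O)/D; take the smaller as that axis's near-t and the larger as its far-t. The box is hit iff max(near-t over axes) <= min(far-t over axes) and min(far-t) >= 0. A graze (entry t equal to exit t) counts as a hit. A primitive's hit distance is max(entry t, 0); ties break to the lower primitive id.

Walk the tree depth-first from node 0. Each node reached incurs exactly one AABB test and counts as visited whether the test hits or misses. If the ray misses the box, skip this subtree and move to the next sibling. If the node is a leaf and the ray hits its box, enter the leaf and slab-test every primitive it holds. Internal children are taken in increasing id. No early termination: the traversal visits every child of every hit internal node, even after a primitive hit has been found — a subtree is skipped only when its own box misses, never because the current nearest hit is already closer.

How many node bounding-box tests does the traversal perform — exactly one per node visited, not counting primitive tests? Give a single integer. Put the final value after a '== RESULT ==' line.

Trace the traversal:
N0 x:[-2,17] y:[37/3,71/3] z:[7,37] -> hit [37/3,17], descend [12, 13]
  N12 x:[-2,13/2] y:[15,22] z:[7,37] -> miss, prune
  N13 x:[5,17] y:[37/3,71/3] z:[9,32] -> hit [37/3,17], descend [4, 14]
    N4 x:[11/2,12] y:[50/3,71/3] z:[9,32] -> miss, prune
    N14 x:[5,17] y:[37/3,52/3] z:[10,31] -> hit [37/3,17], descend [8, 9]
      N8 x:[5,27/2] y:[13,15] z:[21,31] -> miss, prune
      N9 x:[25/2,17] y:[37/3,52/3] z:[10,17] -> hit [25/2,17] leaf, test {P6(miss), P7(miss)}

Summary -> nodes [0, 12, 13, 4, 14, 8, 9]; box-tests=7; leaf-entries=1; first=miss

== RESULT ==
7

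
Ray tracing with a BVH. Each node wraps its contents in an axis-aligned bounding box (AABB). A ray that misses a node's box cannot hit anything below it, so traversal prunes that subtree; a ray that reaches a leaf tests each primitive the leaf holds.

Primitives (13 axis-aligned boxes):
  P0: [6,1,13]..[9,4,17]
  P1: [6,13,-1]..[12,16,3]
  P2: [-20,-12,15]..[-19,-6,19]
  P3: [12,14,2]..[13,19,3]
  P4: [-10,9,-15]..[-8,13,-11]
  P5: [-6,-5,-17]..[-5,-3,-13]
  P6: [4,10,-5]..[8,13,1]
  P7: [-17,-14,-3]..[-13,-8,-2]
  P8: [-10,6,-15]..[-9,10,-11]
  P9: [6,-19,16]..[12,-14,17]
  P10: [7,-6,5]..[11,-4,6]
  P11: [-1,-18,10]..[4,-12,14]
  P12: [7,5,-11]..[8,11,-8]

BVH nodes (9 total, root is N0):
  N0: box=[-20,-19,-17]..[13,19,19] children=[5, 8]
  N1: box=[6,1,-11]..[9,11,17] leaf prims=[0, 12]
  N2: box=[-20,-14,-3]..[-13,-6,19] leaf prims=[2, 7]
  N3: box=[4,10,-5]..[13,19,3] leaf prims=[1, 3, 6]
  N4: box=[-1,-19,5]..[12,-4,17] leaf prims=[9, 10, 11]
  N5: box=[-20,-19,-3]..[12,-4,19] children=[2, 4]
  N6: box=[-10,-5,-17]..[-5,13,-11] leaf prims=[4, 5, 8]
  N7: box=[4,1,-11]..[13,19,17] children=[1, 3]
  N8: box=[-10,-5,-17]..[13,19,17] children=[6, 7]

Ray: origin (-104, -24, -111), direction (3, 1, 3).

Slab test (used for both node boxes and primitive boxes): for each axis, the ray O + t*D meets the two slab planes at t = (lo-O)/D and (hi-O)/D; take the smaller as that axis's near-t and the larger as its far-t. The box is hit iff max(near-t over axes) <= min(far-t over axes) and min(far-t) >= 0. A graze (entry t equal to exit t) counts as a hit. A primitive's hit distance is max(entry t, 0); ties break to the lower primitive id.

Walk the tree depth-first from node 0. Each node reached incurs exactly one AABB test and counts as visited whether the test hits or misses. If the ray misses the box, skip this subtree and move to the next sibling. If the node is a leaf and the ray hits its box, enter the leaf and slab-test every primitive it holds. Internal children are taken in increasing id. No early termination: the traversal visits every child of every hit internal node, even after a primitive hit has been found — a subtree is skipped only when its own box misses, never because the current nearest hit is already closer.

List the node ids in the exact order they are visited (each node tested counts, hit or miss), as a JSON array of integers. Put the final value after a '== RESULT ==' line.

Trace the traversal:
N0 x:[28,39] y:[5,43] z:[94/3,130/3] -> hit [94/3,39], descend [5, 8]
  N5 x:[28,116/3] y:[5,20] z:[36,130/3] -> miss, prune
  N8 x:[94/3,39] y:[19,43] z:[94/3,128/3] -> hit [94/3,39], descend [6, 7]
    N6 x:[94/3,33] y:[19,37] z:[94/3,100/3] -> hit [94/3,33] leaf, test {P4(miss), P5(miss), P8(miss)}
    N7 x:[36,39] y:[25,43] z:[100/3,128/3] -> hit [36,39], descend [1, 3]
      N1 x:[110/3,113/3] y:[25,35] z:[100/3,128/3] -> miss, prune
      N3 x:[36,39] y:[34,43] z:[106/3,38] -> hit [36,38] leaf, test {P1@t=37, P3(miss), P6@t=36}

7 AABB tests over nodes [0, 5, 8, 6, 7, 1, 3]; 2 leaves entered; closest P6.

== RESULT ==
[0, 5, 8, 6, 7, 1, 3]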